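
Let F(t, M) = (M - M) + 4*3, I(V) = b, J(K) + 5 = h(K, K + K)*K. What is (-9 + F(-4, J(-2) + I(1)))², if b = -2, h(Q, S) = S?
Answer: 9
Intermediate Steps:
J(K) = -5 + 2*K² (J(K) = -5 + (K + K)*K = -5 + (2*K)*K = -5 + 2*K²)
I(V) = -2
F(t, M) = 12 (F(t, M) = 0 + 12 = 12)
(-9 + F(-4, J(-2) + I(1)))² = (-9 + 12)² = 3² = 9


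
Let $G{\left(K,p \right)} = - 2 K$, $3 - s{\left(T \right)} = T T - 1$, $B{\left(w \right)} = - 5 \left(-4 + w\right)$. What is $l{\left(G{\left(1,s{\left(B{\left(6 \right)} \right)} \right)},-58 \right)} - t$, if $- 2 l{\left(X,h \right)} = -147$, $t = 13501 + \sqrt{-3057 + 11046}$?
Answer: $- \frac{26855}{2} - \sqrt{7989} \approx -13517.0$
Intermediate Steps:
$B{\left(w \right)} = 20 - 5 w$
$s{\left(T \right)} = 4 - T^{2}$ ($s{\left(T \right)} = 3 - \left(T T - 1\right) = 3 - \left(T^{2} - 1\right) = 3 - \left(-1 + T^{2}\right) = 4 - T^{2}$)
$t = 13501 + \sqrt{7989} \approx 13590.0$
$l{\left(X,h \right)} = \frac{147}{2}$ ($l{\left(X,h \right)} = \left(- \frac{1}{2}\right) \left(-147\right) = \frac{147}{2}$)
$l{\left(G{\left(1,s{\left(B{\left(6 \right)} \right)} \right)},-58 \right)} - t = \frac{147}{2} - \left(13501 + \sqrt{7989}\right) = - \frac{26855}{2} - \sqrt{7989}$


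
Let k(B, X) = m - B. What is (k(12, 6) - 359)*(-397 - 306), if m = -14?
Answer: 270655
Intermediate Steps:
k(B, X) = -14 - B
(k(12, 6) - 359)*(-397 - 306) = ((-14 - 1*12) - 359)*(-397 - 306) = ((-14 - 12) - 359)*(-703) = (-26 - 359)*(-703) = -385*(-703) = 270655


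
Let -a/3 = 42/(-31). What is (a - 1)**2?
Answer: 9025/961 ≈ 9.3913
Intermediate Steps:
a = 126/31 (a = -126/(-31) = -126*(-1)/31 = -3*(-42/31) = 126/31 ≈ 4.0645)
(a - 1)**2 = (126/31 - 1)**2 = (95/31)**2 = 9025/961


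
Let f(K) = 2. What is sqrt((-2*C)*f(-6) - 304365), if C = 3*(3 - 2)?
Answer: I*sqrt(304377) ≈ 551.7*I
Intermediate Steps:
C = 3 (C = 3*1 = 3)
sqrt((-2*C)*f(-6) - 304365) = sqrt(-2*3*2 - 304365) = sqrt(-6*2 - 304365) = sqrt(-12 - 304365) = sqrt(-304377) = I*sqrt(304377)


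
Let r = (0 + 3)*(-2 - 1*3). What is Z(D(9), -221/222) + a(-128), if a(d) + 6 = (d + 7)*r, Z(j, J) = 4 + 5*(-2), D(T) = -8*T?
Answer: 1803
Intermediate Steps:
r = -15 (r = 3*(-2 - 3) = 3*(-5) = -15)
Z(j, J) = -6 (Z(j, J) = 4 - 10 = -6)
a(d) = -111 - 15*d (a(d) = -6 + (d + 7)*(-15) = -6 + (7 + d)*(-15) = -6 + (-105 - 15*d) = -111 - 15*d)
Z(D(9), -221/222) + a(-128) = -6 + (-111 - 15*(-128)) = -6 + (-111 + 1920) = -6 + 1809 = 1803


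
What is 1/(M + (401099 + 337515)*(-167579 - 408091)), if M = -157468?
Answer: -1/425198078848 ≈ -2.3518e-12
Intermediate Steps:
1/(M + (401099 + 337515)*(-167579 - 408091)) = 1/(-157468 + (401099 + 337515)*(-167579 - 408091)) = 1/(-157468 + 738614*(-575670)) = 1/(-157468 - 425197921380) = 1/(-425198078848) = -1/425198078848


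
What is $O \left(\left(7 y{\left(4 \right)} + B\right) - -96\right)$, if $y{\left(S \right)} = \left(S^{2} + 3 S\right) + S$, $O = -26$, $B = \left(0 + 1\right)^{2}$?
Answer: $-8346$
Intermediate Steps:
$B = 1$ ($B = 1^{2} = 1$)
$y{\left(S \right)} = S^{2} + 4 S$
$O \left(\left(7 y{\left(4 \right)} + B\right) - -96\right) = - 26 \left(\left(7 \cdot 4 \left(4 + 4\right) + 1\right) - -96\right) = - 26 \left(\left(7 \cdot 4 \cdot 8 + 1\right) + 96\right) = - 26 \left(\left(7 \cdot 32 + 1\right) + 96\right) = - 26 \left(\left(224 + 1\right) + 96\right) = - 26 \left(225 + 96\right) = \left(-26\right) 321 = -8346$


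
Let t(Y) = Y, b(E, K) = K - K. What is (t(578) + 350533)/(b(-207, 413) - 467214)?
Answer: -117037/155738 ≈ -0.75150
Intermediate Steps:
b(E, K) = 0
(t(578) + 350533)/(b(-207, 413) - 467214) = (578 + 350533)/(0 - 467214) = 351111/(-467214) = 351111*(-1/467214) = -117037/155738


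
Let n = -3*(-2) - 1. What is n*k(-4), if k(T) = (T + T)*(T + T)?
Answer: 320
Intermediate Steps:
k(T) = 4*T² (k(T) = (2*T)*(2*T) = 4*T²)
n = 5 (n = 6 - 1 = 5)
n*k(-4) = 5*(4*(-4)²) = 5*(4*16) = 5*64 = 320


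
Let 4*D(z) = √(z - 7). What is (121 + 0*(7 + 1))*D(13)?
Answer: 121*√6/4 ≈ 74.097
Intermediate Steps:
D(z) = √(-7 + z)/4 (D(z) = √(z - 7)/4 = √(-7 + z)/4)
(121 + 0*(7 + 1))*D(13) = (121 + 0*(7 + 1))*(√(-7 + 13)/4) = (121 + 0*8)*(√6/4) = (121 + 0)*(√6/4) = 121*(√6/4) = 121*√6/4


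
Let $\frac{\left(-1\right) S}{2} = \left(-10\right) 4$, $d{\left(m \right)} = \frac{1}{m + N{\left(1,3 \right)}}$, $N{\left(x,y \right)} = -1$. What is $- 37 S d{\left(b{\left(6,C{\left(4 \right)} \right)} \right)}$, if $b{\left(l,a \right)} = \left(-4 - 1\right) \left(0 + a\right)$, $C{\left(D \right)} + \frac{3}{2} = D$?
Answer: $\frac{5920}{27} \approx 219.26$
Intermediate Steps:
$C{\left(D \right)} = - \frac{3}{2} + D$
$b{\left(l,a \right)} = - 5 a$
$d{\left(m \right)} = \frac{1}{-1 + m}$ ($d{\left(m \right)} = \frac{1}{m - 1} = \frac{1}{-1 + m}$)
$S = 80$ ($S = - 2 \left(\left(-10\right) 4\right) = \left(-2\right) \left(-40\right) = 80$)
$- 37 S d{\left(b{\left(6,C{\left(4 \right)} \right)} \right)} = \frac{\left(-37\right) 80}{-1 - 5 \left(- \frac{3}{2} + 4\right)} = - \frac{2960}{-1 - \frac{25}{2}} = - \frac{2960}{- \frac{27}{2}} = \left(-2960\right) \left(- \frac{2}{27}\right) = \frac{5920}{27}$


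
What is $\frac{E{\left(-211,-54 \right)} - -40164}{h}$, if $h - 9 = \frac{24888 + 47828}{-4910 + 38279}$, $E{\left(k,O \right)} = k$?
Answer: $\frac{27207993}{7613} \approx 3573.9$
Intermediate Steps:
$h = \frac{7613}{681}$ ($h = 9 + \frac{24888 + 47828}{-4910 + 38279} = 9 + \frac{72716}{33369} = 9 + 72716 \cdot \frac{1}{33369} = 9 + \frac{1484}{681} = \frac{7613}{681} \approx 11.179$)
$\frac{E{\left(-211,-54 \right)} - -40164}{h} = \frac{-211 - -40164}{\frac{7613}{681}} = \left(-211 + 40164\right) \frac{681}{7613} = 39953 \cdot \frac{681}{7613} = \frac{27207993}{7613}$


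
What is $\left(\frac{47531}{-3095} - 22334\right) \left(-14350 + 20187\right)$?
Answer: $- \frac{403752650457}{3095} \approx -1.3045 \cdot 10^{8}$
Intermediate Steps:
$\left(\frac{47531}{-3095} - 22334\right) \left(-14350 + 20187\right) = \left(47531 \left(- \frac{1}{3095}\right) - 22334\right) 5837 = \left(- \frac{47531}{3095} - 22334\right) 5837 = \left(- \frac{69171261}{3095}\right) 5837 = - \frac{403752650457}{3095}$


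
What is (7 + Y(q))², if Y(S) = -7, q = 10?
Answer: 0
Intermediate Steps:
(7 + Y(q))² = (7 - 7)² = 0² = 0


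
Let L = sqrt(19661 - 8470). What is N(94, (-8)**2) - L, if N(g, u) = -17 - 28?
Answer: -45 - 19*sqrt(31) ≈ -150.79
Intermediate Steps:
N(g, u) = -45
L = 19*sqrt(31) (L = sqrt(11191) = 19*sqrt(31) ≈ 105.79)
N(94, (-8)**2) - L = -45 - 19*sqrt(31)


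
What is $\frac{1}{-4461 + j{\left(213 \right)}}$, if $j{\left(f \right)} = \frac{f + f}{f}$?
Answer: $- \frac{1}{4459} \approx -0.00022427$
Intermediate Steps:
$j{\left(f \right)} = 2$ ($j{\left(f \right)} = \frac{2 f}{f} = 2$)
$\frac{1}{-4461 + j{\left(213 \right)}} = \frac{1}{-4461 + 2} = \frac{1}{-4459} = - \frac{1}{4459}$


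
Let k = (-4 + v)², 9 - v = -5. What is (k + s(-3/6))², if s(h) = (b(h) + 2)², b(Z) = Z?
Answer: 167281/16 ≈ 10455.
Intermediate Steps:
v = 14 (v = 9 - 1*(-5) = 9 + 5 = 14)
k = 100 (k = (-4 + 14)² = 10² = 100)
s(h) = (2 + h)² (s(h) = (h + 2)² = (2 + h)²)
(k + s(-3/6))² = (100 + (2 - 3/6)²)² = (100 + (2 - 3*⅙)²)² = (100 + (2 - ½)²)² = (100 + (3/2)²)² = (100 + 9/4)² = (409/4)² = 167281/16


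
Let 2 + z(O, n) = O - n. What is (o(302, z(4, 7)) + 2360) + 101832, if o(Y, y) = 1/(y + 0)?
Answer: 520959/5 ≈ 1.0419e+5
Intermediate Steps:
z(O, n) = -2 + O - n (z(O, n) = -2 + (O - n) = -2 + O - n)
o(Y, y) = 1/y
(o(302, z(4, 7)) + 2360) + 101832 = (1/(-2 + 4 - 1*7) + 2360) + 101832 = (1/(-2 + 4 - 7) + 2360) + 101832 = (1/(-5) + 2360) + 101832 = (-⅕ + 2360) + 101832 = 11799/5 + 101832 = 520959/5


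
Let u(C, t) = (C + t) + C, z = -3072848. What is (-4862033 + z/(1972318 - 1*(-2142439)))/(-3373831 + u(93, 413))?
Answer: 20006087393829/13880029984624 ≈ 1.4414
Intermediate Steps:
u(C, t) = t + 2*C
(-4862033 + z/(1972318 - 1*(-2142439)))/(-3373831 + u(93, 413)) = (-4862033 - 3072848/(1972318 - 1*(-2142439)))/(-3373831 + (413 + 2*93)) = (-4862033 - 3072848/(1972318 + 2142439))/(-3373831 + (413 + 186)) = (-4862033 - 3072848/4114757)/(-3373831 + 599) = (-4862033 - 3072848*1/4114757)/(-3373232) = (-4862033 - 3072848/4114757)*(-1/3373232) = -20006087393829/4114757*(-1/3373232) = 20006087393829/13880029984624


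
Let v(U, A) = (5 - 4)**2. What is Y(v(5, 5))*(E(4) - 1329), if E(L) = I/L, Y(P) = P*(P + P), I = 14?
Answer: -2651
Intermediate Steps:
v(U, A) = 1 (v(U, A) = 1**2 = 1)
Y(P) = 2*P**2 (Y(P) = P*(2*P) = 2*P**2)
E(L) = 14/L
Y(v(5, 5))*(E(4) - 1329) = (2*1**2)*(14/4 - 1329) = (2*1)*(14*(1/4) - 1329) = 2*(7/2 - 1329) = 2*(-2651/2) = -2651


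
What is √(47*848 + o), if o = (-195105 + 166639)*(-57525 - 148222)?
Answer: √5856833958 ≈ 76530.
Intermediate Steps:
o = 5856794102 (o = -28466*(-205747) = 5856794102)
√(47*848 + o) = √(47*848 + 5856794102) = √(39856 + 5856794102) = √5856833958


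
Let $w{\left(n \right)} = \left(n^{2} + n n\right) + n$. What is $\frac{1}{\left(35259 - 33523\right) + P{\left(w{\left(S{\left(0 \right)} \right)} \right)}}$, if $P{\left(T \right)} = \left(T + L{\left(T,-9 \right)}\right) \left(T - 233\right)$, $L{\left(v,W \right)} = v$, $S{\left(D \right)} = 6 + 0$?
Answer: $- \frac{1}{22444} \approx -4.4555 \cdot 10^{-5}$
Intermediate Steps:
$S{\left(D \right)} = 6$
$w{\left(n \right)} = n + 2 n^{2}$ ($w{\left(n \right)} = \left(n^{2} + n^{2}\right) + n = 2 n^{2} + n = n + 2 n^{2}$)
$P{\left(T \right)} = 2 T \left(-233 + T\right)$ ($P{\left(T \right)} = \left(T + T\right) \left(T - 233\right) = 2 T \left(-233 + T\right)$)
$\frac{1}{\left(35259 - 33523\right) + P{\left(w{\left(S{\left(0 \right)} \right)} \right)}} = \frac{1}{\left(35259 - 33523\right) + 2 \cdot 6 \left(1 + 2 \cdot 6\right) \left(-233 + 6 \left(1 + 2 \cdot 6\right)\right)} = \frac{1}{\left(35259 - 33523\right) + 2 \cdot 6 \left(1 + 12\right) \left(-233 + 6 \left(1 + 12\right)\right)} = \frac{1}{1736 + 2 \cdot 6 \cdot 13 \left(-233 + 6 \cdot 13\right)} = \frac{1}{1736 + 2 \cdot 78 \left(-233 + 78\right)} = \frac{1}{1736 + 2 \cdot 78 \left(-155\right)} = \frac{1}{1736 - 24180} = \frac{1}{-22444} = - \frac{1}{22444}$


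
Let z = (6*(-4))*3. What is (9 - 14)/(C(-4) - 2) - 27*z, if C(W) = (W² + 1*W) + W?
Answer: 11659/6 ≈ 1943.2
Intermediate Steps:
C(W) = W² + 2*W (C(W) = (W² + W) + W = (W + W²) + W = W² + 2*W)
z = -72 (z = -24*3 = -72)
(9 - 14)/(C(-4) - 2) - 27*z = (9 - 14)/(-4*(2 - 4) - 2) - 27*(-72) = -5/(-4*(-2) - 2) + 1944 = -5/(8 - 2) + 1944 = -5/6 + 1944 = -5*⅙ + 1944 = -⅚ + 1944 = 11659/6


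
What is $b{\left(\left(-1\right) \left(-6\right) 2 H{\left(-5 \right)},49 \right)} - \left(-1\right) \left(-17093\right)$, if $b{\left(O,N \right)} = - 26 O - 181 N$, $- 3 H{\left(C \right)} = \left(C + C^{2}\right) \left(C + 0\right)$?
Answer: $-36362$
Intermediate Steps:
$H{\left(C \right)} = - \frac{C \left(C + C^{2}\right)}{3}$ ($H{\left(C \right)} = - \frac{\left(C + C^{2}\right) \left(C + 0\right)}{3} = - \frac{\left(C + C^{2}\right) C}{3} = - \frac{C \left(C + C^{2}\right)}{3}$)
$b{\left(O,N \right)} = - 181 N - 26 O$
$b{\left(\left(-1\right) \left(-6\right) 2 H{\left(-5 \right)},49 \right)} - \left(-1\right) \left(-17093\right) = \left(\left(-181\right) 49 - 26 \left(-1\right) \left(-6\right) 2 \frac{\left(-5\right)^{2} \left(-1 - -5\right)}{3}\right) - \left(-1\right) \left(-17093\right) = \left(-8869 - 26 \cdot 6 \cdot 2 \cdot \frac{1}{3} \cdot 25 \left(-1 + 5\right)\right) - 17093 = \left(-8869 - 26 \cdot 12 \cdot \frac{1}{3} \cdot 25 \cdot 4\right) - 17093 = \left(-8869 - 26 \cdot 12 \cdot \frac{100}{3}\right) - 17093 = \left(-8869 - 10400\right) - 17093 = -19269 - 17093 = -36362$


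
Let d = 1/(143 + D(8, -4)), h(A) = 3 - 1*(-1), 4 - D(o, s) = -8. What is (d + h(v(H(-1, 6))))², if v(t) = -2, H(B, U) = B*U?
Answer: 385641/24025 ≈ 16.052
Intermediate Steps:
D(o, s) = 12 (D(o, s) = 4 - 1*(-8) = 4 + 8 = 12)
h(A) = 4 (h(A) = 3 + 1 = 4)
d = 1/155 (d = 1/(143 + 12) = 1/155 ≈ 0.0064516)
(d + h(v(H(-1, 6))))² = (1/155 + 4)² = (621/155)² = 385641/24025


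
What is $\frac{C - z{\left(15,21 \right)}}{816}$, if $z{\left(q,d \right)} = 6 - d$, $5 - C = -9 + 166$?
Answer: $- \frac{137}{816} \approx -0.16789$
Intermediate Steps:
$C = -152$ ($C = 5 - \left(-9 + 166\right) = 5 - 157 = -152$)
$\frac{C - z{\left(15,21 \right)}}{816} = \frac{-152 - \left(6 - 21\right)}{816} = \left(-152 - \left(6 - 21\right)\right) \frac{1}{816} = \left(-152 - -15\right) \frac{1}{816} = \left(-152 + 15\right) \frac{1}{816} = \left(-137\right) \frac{1}{816} = - \frac{137}{816}$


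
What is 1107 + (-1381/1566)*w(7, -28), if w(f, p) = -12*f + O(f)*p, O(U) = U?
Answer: 1060121/783 ≈ 1353.9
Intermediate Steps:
w(f, p) = -12*f + f*p
1107 + (-1381/1566)*w(7, -28) = 1107 + (-1381/1566)*(7*(-12 - 28)) = 1107 + (-1381*1/1566)*(7*(-40)) = 1107 - 1381/1566*(-280) = 1107 + 193340/783 = 1060121/783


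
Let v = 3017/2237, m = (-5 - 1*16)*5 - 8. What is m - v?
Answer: -255798/2237 ≈ -114.35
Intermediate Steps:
m = -113 (m = (-5 - 16)*5 - 8 = -21*5 - 8 = -105 - 8 = -113)
v = 3017/2237 (v = 3017*(1/2237) = 3017/2237 ≈ 1.3487)
m - v = -113 - 1*3017/2237 = -113 - 3017/2237 = -255798/2237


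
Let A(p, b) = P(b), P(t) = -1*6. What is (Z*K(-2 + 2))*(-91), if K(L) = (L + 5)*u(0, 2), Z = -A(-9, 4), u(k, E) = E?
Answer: -5460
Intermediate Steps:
P(t) = -6
A(p, b) = -6
Z = 6 (Z = -1*(-6) = 6)
K(L) = 10 + 2*L (K(L) = (L + 5)*2 = (5 + L)*2 = 10 + 2*L)
(Z*K(-2 + 2))*(-91) = (6*(10 + 2*(-2 + 2)))*(-91) = (6*(10 + 2*0))*(-91) = (6*(10 + 0))*(-91) = (6*10)*(-91) = 60*(-91) = -5460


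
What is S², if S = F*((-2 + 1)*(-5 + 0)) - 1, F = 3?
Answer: 196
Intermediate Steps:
S = 14 (S = 3*((-2 + 1)*(-5 + 0)) - 1 = 3*(-1*(-5)) - 1 = 3*5 - 1 = 15 - 1 = 14)
S² = 14² = 196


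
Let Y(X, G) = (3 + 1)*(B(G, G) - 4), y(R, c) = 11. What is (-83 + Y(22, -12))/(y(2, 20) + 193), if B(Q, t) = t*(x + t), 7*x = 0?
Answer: 159/68 ≈ 2.3382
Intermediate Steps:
x = 0 (x = (⅐)*0 = 0)
B(Q, t) = t² (B(Q, t) = t*(0 + t) = t*t = t²)
Y(X, G) = -16 + 4*G² (Y(X, G) = (3 + 1)*(G² - 4) = 4*(-4 + G²) = -16 + 4*G²)
(-83 + Y(22, -12))/(y(2, 20) + 193) = (-83 + (-16 + 4*(-12)²))/(11 + 193) = (-83 + (-16 + 4*144))/204 = (-83 + (-16 + 576))*(1/204) = (-83 + 560)*(1/204) = 477*(1/204) = 159/68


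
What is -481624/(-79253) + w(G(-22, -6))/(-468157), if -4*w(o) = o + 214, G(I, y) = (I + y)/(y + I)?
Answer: 901919627267/148411386884 ≈ 6.0772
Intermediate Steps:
G(I, y) = 1 (G(I, y) = (I + y)/(I + y) = 1)
w(o) = -107/2 - o/4 (w(o) = -(o + 214)/4 = -(214 + o)/4 = -107/2 - o/4)
-481624/(-79253) + w(G(-22, -6))/(-468157) = -481624/(-79253) + (-107/2 - 1/4*1)/(-468157) = -481624*(-1/79253) + (-107/2 - 1/4)*(-1/468157) = 481624/79253 - 215/4*(-1/468157) = 481624/79253 + 215/1872628 = 901919627267/148411386884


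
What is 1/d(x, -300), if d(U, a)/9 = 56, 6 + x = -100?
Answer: 1/504 ≈ 0.0019841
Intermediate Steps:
x = -106 (x = -6 - 100 = -106)
d(U, a) = 504 (d(U, a) = 9*56 = 504)
1/d(x, -300) = 1/504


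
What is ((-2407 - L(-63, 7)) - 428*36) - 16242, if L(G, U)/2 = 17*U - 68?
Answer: -34159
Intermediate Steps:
L(G, U) = -136 + 34*U (L(G, U) = 2*(17*U - 68) = 2*(-68 + 17*U) = -136 + 34*U)
((-2407 - L(-63, 7)) - 428*36) - 16242 = ((-2407 - (-136 + 34*7)) - 428*36) - 16242 = ((-2407 - (-136 + 238)) - 4*3852) - 16242 = ((-2407 - 1*102) - 15408) - 16242 = ((-2407 - 102) - 15408) - 16242 = (-2509 - 15408) - 16242 = -17917 - 16242 = -34159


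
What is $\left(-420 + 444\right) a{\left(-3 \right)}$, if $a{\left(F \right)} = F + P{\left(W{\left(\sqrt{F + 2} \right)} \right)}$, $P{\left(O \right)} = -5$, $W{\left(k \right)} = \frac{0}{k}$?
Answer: $-192$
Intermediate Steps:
$W{\left(k \right)} = 0$
$a{\left(F \right)} = -5 + F$ ($a{\left(F \right)} = F - 5 = -5 + F$)
$\left(-420 + 444\right) a{\left(-3 \right)} = \left(-420 + 444\right) \left(-5 - 3\right) = 24 \left(-8\right) = -192$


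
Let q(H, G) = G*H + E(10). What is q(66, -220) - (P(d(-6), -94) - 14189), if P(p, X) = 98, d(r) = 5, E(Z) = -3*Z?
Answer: -459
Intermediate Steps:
q(H, G) = -30 + G*H (q(H, G) = G*H - 3*10 = G*H - 30 = -30 + G*H)
q(66, -220) - (P(d(-6), -94) - 14189) = (-30 - 220*66) - (98 - 14189) = (-30 - 14520) - 1*(-14091) = -14550 + 14091 = -459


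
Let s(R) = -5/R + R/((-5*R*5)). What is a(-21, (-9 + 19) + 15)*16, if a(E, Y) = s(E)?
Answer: 1664/525 ≈ 3.1695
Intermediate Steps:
s(R) = -1/25 - 5/R (s(R) = -5/R + R/((-25*R)) = -5/R + R*(-1/(25*R)) = -5/R - 1/25 = -1/25 - 5/R)
a(E, Y) = (-125 - E)/(25*E)
a(-21, (-9 + 19) + 15)*16 = ((1/25)*(-125 - 1*(-21))/(-21))*16 = ((1/25)*(-1/21)*(-125 + 21))*16 = ((1/25)*(-1/21)*(-104))*16 = (104/525)*16 = 1664/525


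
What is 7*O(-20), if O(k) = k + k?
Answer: -280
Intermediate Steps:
O(k) = 2*k
7*O(-20) = 7*(2*(-20)) = 7*(-40) = -280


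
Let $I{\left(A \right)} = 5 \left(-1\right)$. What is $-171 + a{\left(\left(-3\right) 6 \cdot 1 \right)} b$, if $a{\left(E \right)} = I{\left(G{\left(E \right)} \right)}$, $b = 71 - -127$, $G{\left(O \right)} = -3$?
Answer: $-1161$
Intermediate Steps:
$b = 198$ ($b = 71 + 127 = 198$)
$I{\left(A \right)} = -5$
$a{\left(E \right)} = -5$
$-171 + a{\left(\left(-3\right) 6 \cdot 1 \right)} b = -171 - 990 = -1161$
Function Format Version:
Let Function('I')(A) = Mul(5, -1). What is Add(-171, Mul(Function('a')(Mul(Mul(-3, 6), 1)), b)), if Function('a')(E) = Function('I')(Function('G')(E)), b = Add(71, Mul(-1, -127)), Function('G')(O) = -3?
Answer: -1161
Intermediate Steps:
b = 198 (b = Add(71, 127) = 198)
Function('I')(A) = -5
Function('a')(E) = -5
Add(-171, Mul(Function('a')(Mul(Mul(-3, 6), 1)), b)) = Add(-171, Mul(-5, 198)) = Add(-171, -990) = -1161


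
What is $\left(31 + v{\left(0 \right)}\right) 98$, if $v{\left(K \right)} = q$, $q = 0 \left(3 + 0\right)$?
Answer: $3038$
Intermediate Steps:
$q = 0$ ($q = 0 \cdot 3 = 0$)
$v{\left(K \right)} = 0$
$\left(31 + v{\left(0 \right)}\right) 98 = \left(31 + 0\right) 98 = 31 \cdot 98 = 3038$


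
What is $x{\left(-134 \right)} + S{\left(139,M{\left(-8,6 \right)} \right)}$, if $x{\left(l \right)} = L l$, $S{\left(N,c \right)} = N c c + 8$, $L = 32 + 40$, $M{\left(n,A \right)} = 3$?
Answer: $-8389$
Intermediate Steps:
$L = 72$
$S{\left(N,c \right)} = 8 + N c^{2}$ ($S{\left(N,c \right)} = N c^{2} + 8 = 8 + N c^{2}$)
$x{\left(l \right)} = 72 l$
$x{\left(-134 \right)} + S{\left(139,M{\left(-8,6 \right)} \right)} = 72 \left(-134\right) + \left(8 + 139 \cdot 3^{2}\right) = -9648 + \left(8 + 139 \cdot 9\right) = -9648 + \left(8 + 1251\right) = -9648 + 1259 = -8389$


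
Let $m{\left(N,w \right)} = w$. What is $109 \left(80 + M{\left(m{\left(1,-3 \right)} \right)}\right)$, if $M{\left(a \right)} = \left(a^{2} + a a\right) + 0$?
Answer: $10682$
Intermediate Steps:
$M{\left(a \right)} = 2 a^{2}$ ($M{\left(a \right)} = \left(a^{2} + a^{2}\right) + 0 = 2 a^{2} + 0 = 2 a^{2}$)
$109 \left(80 + M{\left(m{\left(1,-3 \right)} \right)}\right) = 109 \left(80 + 2 \left(-3\right)^{2}\right) = 109 \left(80 + 2 \cdot 9\right) = 109 \left(80 + 18\right) = 109 \cdot 98 = 10682$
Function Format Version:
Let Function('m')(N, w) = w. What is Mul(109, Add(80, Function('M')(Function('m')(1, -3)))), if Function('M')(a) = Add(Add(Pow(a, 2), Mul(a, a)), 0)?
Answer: 10682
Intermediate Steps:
Function('M')(a) = Mul(2, Pow(a, 2)) (Function('M')(a) = Add(Add(Pow(a, 2), Pow(a, 2)), 0) = Add(Mul(2, Pow(a, 2)), 0) = Mul(2, Pow(a, 2)))
Mul(109, Add(80, Function('M')(Function('m')(1, -3)))) = Mul(109, Add(80, Mul(2, Pow(-3, 2)))) = Mul(109, Add(80, Mul(2, 9))) = Mul(109, Add(80, 18)) = Mul(109, 98) = 10682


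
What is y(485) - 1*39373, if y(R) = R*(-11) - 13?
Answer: -44721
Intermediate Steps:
y(R) = -13 - 11*R (y(R) = -11*R - 13 = -13 - 11*R)
y(485) - 1*39373 = (-13 - 11*485) - 1*39373 = (-13 - 5335) - 39373 = -5348 - 39373 = -44721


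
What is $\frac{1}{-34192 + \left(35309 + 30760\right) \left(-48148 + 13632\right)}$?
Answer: $- \frac{1}{2280471796} \approx -4.3851 \cdot 10^{-10}$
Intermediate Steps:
$\frac{1}{-34192 + \left(35309 + 30760\right) \left(-48148 + 13632\right)} = \frac{1}{-34192 + 66069 \left(-34516\right)} = \frac{1}{-34192 - 2280437604} = \frac{1}{-2280471796} = - \frac{1}{2280471796}$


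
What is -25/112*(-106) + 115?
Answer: 7765/56 ≈ 138.66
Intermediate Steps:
-25/112*(-106) + 115 = 1325/56 + 115 = 7765/56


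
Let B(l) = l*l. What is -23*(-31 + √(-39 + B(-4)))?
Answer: 713 - 23*I*√23 ≈ 713.0 - 110.3*I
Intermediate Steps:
B(l) = l²
-23*(-31 + √(-39 + B(-4))) = -23*(-31 + √(-39 + (-4)²)) = -23*(-31 + √(-39 + 16)) = -23*(-31 + √(-23)) = -23*(-31 + I*√23) = 713 - 23*I*√23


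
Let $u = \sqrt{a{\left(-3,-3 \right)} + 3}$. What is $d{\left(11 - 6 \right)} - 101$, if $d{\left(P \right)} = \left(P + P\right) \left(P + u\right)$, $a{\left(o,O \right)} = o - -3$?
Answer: $-51 + 10 \sqrt{3} \approx -33.68$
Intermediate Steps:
$a{\left(o,O \right)} = 3 + o$ ($a{\left(o,O \right)} = o + 3 = 3 + o$)
$u = \sqrt{3}$ ($u = \sqrt{\left(3 - 3\right) + 3} = \sqrt{0 + 3} = \sqrt{3} \approx 1.732$)
$d{\left(P \right)} = 2 P \left(P + \sqrt{3}\right)$ ($d{\left(P \right)} = \left(P + P\right) \left(P + \sqrt{3}\right) = 2 P \left(P + \sqrt{3}\right)$)
$d{\left(11 - 6 \right)} - 101 = 2 \left(11 - 6\right) \left(\left(11 - 6\right) + \sqrt{3}\right) - 101 = 2 \cdot 5 \left(5 + \sqrt{3}\right) - 101 = \left(50 + 10 \sqrt{3}\right) - 101 = -51 + 10 \sqrt{3}$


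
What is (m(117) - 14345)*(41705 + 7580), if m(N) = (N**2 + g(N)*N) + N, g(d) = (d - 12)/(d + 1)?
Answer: -2529158345/118 ≈ -2.1434e+7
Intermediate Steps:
g(d) = (-12 + d)/(1 + d)
m(N) = N + N**2 + N*(-12 + N)/(1 + N) (m(N) = (N**2 + ((-12 + N)/(1 + N))*N) + N = (N**2 + N*(-12 + N)/(1 + N)) + N = N + N**2 + N*(-12 + N)/(1 + N))
(m(117) - 14345)*(41705 + 7580) = (117*(-12 + 117 + (1 + 117)**2)/(1 + 117) - 14345)*(41705 + 7580) = (117*(-12 + 117 + 118**2)/118 - 14345)*49285 = (117*(1/118)*(-12 + 117 + 13924) - 14345)*49285 = (117*(1/118)*14029 - 14345)*49285 = (1641393/118 - 14345)*49285 = -51317/118*49285 = -2529158345/118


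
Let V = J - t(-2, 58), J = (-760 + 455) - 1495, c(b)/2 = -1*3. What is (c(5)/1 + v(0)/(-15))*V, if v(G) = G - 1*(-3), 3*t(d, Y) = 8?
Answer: 167648/15 ≈ 11177.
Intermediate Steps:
t(d, Y) = 8/3 (t(d, Y) = (1/3)*8 = 8/3)
c(b) = -6 (c(b) = 2*(-1*3) = 2*(-3) = -6)
J = -1800 (J = -305 - 1495 = -1800)
v(G) = 3 + G (v(G) = G + 3 = 3 + G)
V = -5408/3 (V = -1800 - 1*8/3 = -1800 - 8/3 = -5408/3 ≈ -1802.7)
(c(5)/1 + v(0)/(-15))*V = (-6/1 + (3 + 0)/(-15))*(-5408/3) = (-6*1 + 3*(-1/15))*(-5408/3) = (-6 - 1/5)*(-5408/3) = -31/5*(-5408/3) = 167648/15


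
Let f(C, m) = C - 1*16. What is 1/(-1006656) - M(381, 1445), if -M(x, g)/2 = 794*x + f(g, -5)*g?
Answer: 4766353081727/1006656 ≈ 4.7348e+6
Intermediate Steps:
f(C, m) = -16 + C (f(C, m) = C - 16 = -16 + C)
M(x, g) = -1588*x - 2*g*(-16 + g) (M(x, g) = -2*(794*x + (-16 + g)*g) = -2*(794*x + g*(-16 + g)) = -1588*x - 2*g*(-16 + g))
1/(-1006656) - M(381, 1445) = 1/(-1006656) - (-1588*381 - 2*1445*(-16 + 1445)) = -1/1006656 - (-605028 - 2*1445*1429) = -1/1006656 - (-605028 - 4129810) = -1/1006656 - 1*(-4734838) = -1/1006656 + 4734838 = 4766353081727/1006656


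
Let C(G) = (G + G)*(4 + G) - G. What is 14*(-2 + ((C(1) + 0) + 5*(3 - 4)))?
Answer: 28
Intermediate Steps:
C(G) = -G + 2*G*(4 + G) (C(G) = (2*G)*(4 + G) - G = 2*G*(4 + G) - G = -G + 2*G*(4 + G))
14*(-2 + ((C(1) + 0) + 5*(3 - 4))) = 14*(-2 + ((1*(7 + 2*1) + 0) + 5*(3 - 4))) = 14*(-2 + ((1*(7 + 2) + 0) + 5*(-1))) = 14*(-2 + ((1*9 + 0) - 5)) = 14*(-2 + ((9 + 0) - 5)) = 14*(-2 + (9 - 5)) = 14*(-2 + 4) = 14*2 = 28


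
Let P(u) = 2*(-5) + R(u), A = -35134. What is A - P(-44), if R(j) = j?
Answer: -35080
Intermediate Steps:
P(u) = -10 + u (P(u) = 2*(-5) + u = -10 + u)
A - P(-44) = -35134 - (-10 - 44) = -35134 - 1*(-54) = -35134 + 54 = -35080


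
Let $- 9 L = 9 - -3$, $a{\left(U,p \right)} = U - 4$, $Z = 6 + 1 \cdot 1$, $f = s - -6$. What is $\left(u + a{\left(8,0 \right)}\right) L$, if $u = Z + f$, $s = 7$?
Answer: $-32$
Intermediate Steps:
$f = 13$ ($f = 7 - -6 = 7 + 6 = 13$)
$Z = 7$ ($Z = 6 + 1 = 7$)
$u = 20$ ($u = 7 + 13 = 20$)
$a{\left(U,p \right)} = -4 + U$
$L = - \frac{4}{3}$ ($L = - \frac{9 - -3}{9} = - \frac{9 + 3}{9} = \left(- \frac{1}{9}\right) 12 = - \frac{4}{3} \approx -1.3333$)
$\left(u + a{\left(8,0 \right)}\right) L = \left(20 + \left(-4 + 8\right)\right) \left(- \frac{4}{3}\right) = \left(20 + 4\right) \left(- \frac{4}{3}\right) = 24 \left(- \frac{4}{3}\right) = -32$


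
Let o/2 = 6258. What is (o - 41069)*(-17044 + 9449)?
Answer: 216860035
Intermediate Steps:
o = 12516 (o = 2*6258 = 12516)
(o - 41069)*(-17044 + 9449) = (12516 - 41069)*(-17044 + 9449) = -28553*(-7595) = 216860035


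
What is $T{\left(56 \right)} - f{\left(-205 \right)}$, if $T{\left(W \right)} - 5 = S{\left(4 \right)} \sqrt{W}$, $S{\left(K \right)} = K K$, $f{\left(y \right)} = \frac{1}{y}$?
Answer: $\frac{1026}{205} + 32 \sqrt{14} \approx 124.74$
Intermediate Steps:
$S{\left(K \right)} = K^{2}$
$T{\left(W \right)} = 5 + 16 \sqrt{W}$ ($T{\left(W \right)} = 5 + 4^{2} \sqrt{W} = 5 + 16 \sqrt{W}$)
$T{\left(56 \right)} - f{\left(-205 \right)} = \left(5 + 16 \sqrt{56}\right) - \frac{1}{-205} = \left(5 + 16 \cdot 2 \sqrt{14}\right) - - \frac{1}{205} = \left(5 + 32 \sqrt{14}\right) + \frac{1}{205} = \frac{1026}{205} + 32 \sqrt{14}$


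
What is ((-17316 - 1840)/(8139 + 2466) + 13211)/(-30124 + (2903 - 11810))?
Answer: -140083499/413923755 ≈ -0.33843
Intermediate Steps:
((-17316 - 1840)/(8139 + 2466) + 13211)/(-30124 + (2903 - 11810)) = (-19156/10605 + 13211)/(-30124 - 8907) = (-19156*1/10605 + 13211)/(-39031) = (-19156/10605 + 13211)*(-1/39031) = (140083499/10605)*(-1/39031) = -140083499/413923755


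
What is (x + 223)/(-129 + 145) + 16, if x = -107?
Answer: 93/4 ≈ 23.250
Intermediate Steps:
(x + 223)/(-129 + 145) + 16 = (-107 + 223)/(-129 + 145) + 16 = 116/16 + 16 = 116*(1/16) + 16 = 29/4 + 16 = 93/4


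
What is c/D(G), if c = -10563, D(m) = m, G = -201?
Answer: 3521/67 ≈ 52.552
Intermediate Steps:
c/D(G) = -10563/(-201) = -10563*(-1/201) = 3521/67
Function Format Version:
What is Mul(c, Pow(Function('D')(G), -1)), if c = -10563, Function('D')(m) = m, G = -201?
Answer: Rational(3521, 67) ≈ 52.552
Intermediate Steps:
Mul(c, Pow(Function('D')(G), -1)) = Mul(-10563, Pow(-201, -1)) = Mul(-10563, Rational(-1, 201)) = Rational(3521, 67)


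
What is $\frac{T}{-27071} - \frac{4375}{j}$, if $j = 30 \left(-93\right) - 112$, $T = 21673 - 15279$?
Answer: $\frac{4342619}{3415654} \approx 1.2714$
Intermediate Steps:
$T = 6394$ ($T = 21673 - 15279 = 6394$)
$j = -2902$ ($j = -2790 - 112 = -2902$)
$\frac{T}{-27071} - \frac{4375}{j} = \frac{6394}{-27071} - \frac{4375}{-2902} = 6394 \left(- \frac{1}{27071}\right) - - \frac{4375}{2902} = - \frac{278}{1177} + \frac{4375}{2902} = \frac{4342619}{3415654}$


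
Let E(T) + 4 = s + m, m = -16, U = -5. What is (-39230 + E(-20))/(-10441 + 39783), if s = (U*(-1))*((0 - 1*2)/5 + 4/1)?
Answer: -19616/14671 ≈ -1.3371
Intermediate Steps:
s = 18 (s = (-5*(-1))*((0 - 1*2)/5 + 4/1) = 5*((0 - 2)*(1/5) + 4*1) = 5*(-2*1/5 + 4) = 5*(-2/5 + 4) = 5*(18/5) = 18)
E(T) = -2 (E(T) = -4 + (18 - 16) = -4 + 2 = -2)
(-39230 + E(-20))/(-10441 + 39783) = (-39230 - 2)/(-10441 + 39783) = -39232/29342 = -39232*1/29342 = -19616/14671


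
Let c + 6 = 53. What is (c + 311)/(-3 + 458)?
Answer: 358/455 ≈ 0.78681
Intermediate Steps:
c = 47 (c = -6 + 53 = 47)
(c + 311)/(-3 + 458) = (47 + 311)/(-3 + 458) = 358/455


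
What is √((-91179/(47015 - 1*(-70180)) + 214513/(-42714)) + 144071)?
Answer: √44568982639298294865870/556207470 ≈ 379.56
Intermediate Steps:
√((-91179/(47015 - 1*(-70180)) + 214513/(-42714)) + 144071) = √((-91179/(47015 + 70180) + 214513*(-1/42714)) + 144071) = √((-91179/117195 - 214513/42714) + 144071) = √((-91179*1/117195 - 214513/42714) + 144071) = √((-30393/39065 - 214513/42714) + 144071) = √(-9678156947/1668622410 + 144071) = √(240390421074163/1668622410) = √44568982639298294865870/556207470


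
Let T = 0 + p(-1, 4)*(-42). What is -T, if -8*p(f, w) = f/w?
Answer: 21/16 ≈ 1.3125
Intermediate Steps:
p(f, w) = -f/(8*w)
T = -21/16 (T = 0 - ⅛*(-1)/4*(-42) = 0 - ⅛*(-1)*¼*(-42) = 0 + (1/32)*(-42) = 0 - 21/16 = -21/16 ≈ -1.3125)
-T = -1*(-21/16) = 21/16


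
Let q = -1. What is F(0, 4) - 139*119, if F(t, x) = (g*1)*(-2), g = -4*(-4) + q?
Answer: -16571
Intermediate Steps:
g = 15 (g = -4*(-4) - 1 = 16 - 1 = 15)
F(t, x) = -30 (F(t, x) = (15*1)*(-2) = 15*(-2) = -30)
F(0, 4) - 139*119 = -30 - 139*119 = -30 - 16541 = -16571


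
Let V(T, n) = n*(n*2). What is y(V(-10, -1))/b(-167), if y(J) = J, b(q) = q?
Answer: -2/167 ≈ -0.011976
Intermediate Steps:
V(T, n) = 2*n² (V(T, n) = n*(2*n) = 2*n²)
y(V(-10, -1))/b(-167) = (2*(-1)²)/(-167) = (2*1)*(-1/167) = 2*(-1/167) = -2/167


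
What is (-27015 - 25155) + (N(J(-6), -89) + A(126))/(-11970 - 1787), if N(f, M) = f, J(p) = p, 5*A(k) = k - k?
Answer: -717702684/13757 ≈ -52170.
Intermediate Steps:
A(k) = 0 (A(k) = (k - k)/5 = (1/5)*0 = 0)
(-27015 - 25155) + (N(J(-6), -89) + A(126))/(-11970 - 1787) = (-27015 - 25155) + (-6 + 0)/(-11970 - 1787) = -52170 - 6/(-13757) = -52170 - 6*(-1/13757) = -52170 + 6/13757 = -717702684/13757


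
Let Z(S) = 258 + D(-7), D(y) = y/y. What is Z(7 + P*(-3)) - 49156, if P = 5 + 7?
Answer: -48897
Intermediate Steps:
P = 12
D(y) = 1
Z(S) = 259 (Z(S) = 258 + 1 = 259)
Z(7 + P*(-3)) - 49156 = 259 - 49156 = -48897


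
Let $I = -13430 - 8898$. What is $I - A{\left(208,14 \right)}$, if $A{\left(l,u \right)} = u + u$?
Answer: $-22356$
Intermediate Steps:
$I = -22328$ ($I = -13430 - 8898 = -22328$)
$A{\left(l,u \right)} = 2 u$
$I - A{\left(208,14 \right)} = -22328 - 2 \cdot 14 = -22328 - 28 = -22356$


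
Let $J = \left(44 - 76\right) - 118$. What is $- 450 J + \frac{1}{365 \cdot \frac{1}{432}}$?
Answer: $\frac{24637932}{365} \approx 67501.0$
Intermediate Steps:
$J = -150$ ($J = -32 - 118 = -150$)
$- 450 J + \frac{1}{365 \cdot \frac{1}{432}} = \left(-450\right) \left(-150\right) + \frac{1}{365 \cdot \frac{1}{432}} = 67500 + \frac{1}{365 \cdot \frac{1}{432}} = 67500 + \frac{1}{\frac{365}{432}} = 67500 + \frac{432}{365} = \frac{24637932}{365}$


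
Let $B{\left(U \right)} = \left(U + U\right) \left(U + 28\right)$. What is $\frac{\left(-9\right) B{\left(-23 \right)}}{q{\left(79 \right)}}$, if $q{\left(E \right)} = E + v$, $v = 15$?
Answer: $\frac{1035}{47} \approx 22.021$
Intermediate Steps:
$B{\left(U \right)} = 2 U \left(28 + U\right)$
$q{\left(E \right)} = 15 + E$ ($q{\left(E \right)} = E + 15 = 15 + E$)
$\frac{\left(-9\right) B{\left(-23 \right)}}{q{\left(79 \right)}} = \frac{\left(-9\right) 2 \left(-23\right) \left(28 - 23\right)}{15 + 79} = \frac{\left(-9\right) 2 \left(-23\right) 5}{94} = \left(-9\right) \left(-230\right) \frac{1}{94} = 2070 \cdot \frac{1}{94} = \frac{1035}{47}$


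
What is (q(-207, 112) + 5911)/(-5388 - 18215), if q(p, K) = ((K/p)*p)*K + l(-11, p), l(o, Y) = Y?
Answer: -18248/23603 ≈ -0.77312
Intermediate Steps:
q(p, K) = p + K**2 (q(p, K) = ((K/p)*p)*K + p = K*K + p = K**2 + p = p + K**2)
(q(-207, 112) + 5911)/(-5388 - 18215) = ((-207 + 112**2) + 5911)/(-5388 - 18215) = ((-207 + 12544) + 5911)/(-23603) = (12337 + 5911)*(-1/23603) = 18248*(-1/23603) = -18248/23603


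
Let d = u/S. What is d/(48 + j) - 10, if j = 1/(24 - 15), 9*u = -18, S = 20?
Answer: -43309/4330 ≈ -10.002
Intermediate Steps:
u = -2 (u = (⅑)*(-18) = -2)
j = ⅑ (j = 1/9 = ⅑ ≈ 0.11111)
d = -⅒ (d = -2/20 = -2*1/20 = -⅒ ≈ -0.10000)
d/(48 + j) - 10 = -1/(10*(48 + ⅑)) - 10 = -1/(10*433/9) - 10 = -⅒*9/433 - 10 = -9/4330 - 10 = -43309/4330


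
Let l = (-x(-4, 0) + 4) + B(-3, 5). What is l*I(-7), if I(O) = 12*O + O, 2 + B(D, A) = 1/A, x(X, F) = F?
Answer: -1001/5 ≈ -200.20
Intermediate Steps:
B(D, A) = -2 + 1/A
I(O) = 13*O
l = 11/5 (l = (-1*0 + 4) + (-2 + 1/5) = (0 + 4) + (-2 + ⅕) = 4 - 9/5 = 11/5 ≈ 2.2000)
l*I(-7) = 11*(13*(-7))/5 = (11/5)*(-91) = -1001/5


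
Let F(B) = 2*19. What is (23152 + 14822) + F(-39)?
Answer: 38012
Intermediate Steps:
F(B) = 38
(23152 + 14822) + F(-39) = (23152 + 14822) + 38 = 37974 + 38 = 38012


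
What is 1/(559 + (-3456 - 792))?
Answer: -1/3689 ≈ -0.00027108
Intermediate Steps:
1/(559 + (-3456 - 792)) = 1/(559 - 4248) = 1/(-3689) = -1/3689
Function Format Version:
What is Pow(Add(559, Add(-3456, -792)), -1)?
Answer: Rational(-1, 3689) ≈ -0.00027108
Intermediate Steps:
Pow(Add(559, Add(-3456, -792)), -1) = Pow(Add(559, -4248), -1) = Pow(-3689, -1) = Rational(-1, 3689)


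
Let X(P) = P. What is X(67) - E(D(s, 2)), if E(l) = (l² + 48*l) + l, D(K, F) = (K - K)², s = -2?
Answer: 67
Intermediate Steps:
D(K, F) = 0 (D(K, F) = 0² = 0)
E(l) = l² + 49*l
X(67) - E(D(s, 2)) = 67 - 0*(49 + 0) = 67 - 0*49 = 67 - 1*0 = 67 + 0 = 67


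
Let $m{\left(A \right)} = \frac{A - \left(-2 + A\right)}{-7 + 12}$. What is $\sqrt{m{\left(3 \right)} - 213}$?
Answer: $\frac{i \sqrt{5315}}{5} \approx 14.581 i$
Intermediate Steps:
$m{\left(A \right)} = \frac{2}{5}$
$\sqrt{m{\left(3 \right)} - 213} = \sqrt{\frac{2}{5} - 213} = \sqrt{- \frac{1063}{5}} = \frac{i \sqrt{5315}}{5}$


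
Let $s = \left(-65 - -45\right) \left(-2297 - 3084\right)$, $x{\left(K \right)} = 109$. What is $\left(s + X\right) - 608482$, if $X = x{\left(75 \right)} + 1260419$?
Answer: $759666$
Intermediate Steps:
$X = 1260528$ ($X = 109 + 1260419 = 1260528$)
$s = 107620$ ($s = \left(-65 + 45\right) \left(-5381\right) = \left(-20\right) \left(-5381\right) = 107620$)
$\left(s + X\right) - 608482 = \left(107620 + 1260528\right) - 608482 = 1368148 - 608482 = 759666$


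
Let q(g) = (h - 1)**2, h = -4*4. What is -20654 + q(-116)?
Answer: -20365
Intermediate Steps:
h = -16
q(g) = 289 (q(g) = (-16 - 1)**2 = (-17)**2 = 289)
-20654 + q(-116) = -20654 + 289 = -20365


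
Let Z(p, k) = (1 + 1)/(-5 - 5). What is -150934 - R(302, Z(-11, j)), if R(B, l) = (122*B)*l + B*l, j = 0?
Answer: -717524/5 ≈ -1.4350e+5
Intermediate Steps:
Z(p, k) = -⅕ (Z(p, k) = 2/(-10) = -⅒*2 = -⅕)
R(B, l) = 123*B*l (R(B, l) = 122*B*l + B*l = 123*B*l)
-150934 - R(302, Z(-11, j)) = -150934 - 123*302*(-1)/5 = -150934 - 1*(-37146/5) = -150934 + 37146/5 = -717524/5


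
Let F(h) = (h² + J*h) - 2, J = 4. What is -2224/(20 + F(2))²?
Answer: -556/225 ≈ -2.4711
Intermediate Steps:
F(h) = -2 + h² + 4*h (F(h) = (h² + 4*h) - 2 = -2 + h² + 4*h)
-2224/(20 + F(2))² = -2224/(20 + (-2 + 2² + 4*2))² = -2224/(20 + (-2 + 4 + 8))² = -2224/(20 + 10)² = -2224/(30²) = -2224/900 = -2224*1/900 = -556/225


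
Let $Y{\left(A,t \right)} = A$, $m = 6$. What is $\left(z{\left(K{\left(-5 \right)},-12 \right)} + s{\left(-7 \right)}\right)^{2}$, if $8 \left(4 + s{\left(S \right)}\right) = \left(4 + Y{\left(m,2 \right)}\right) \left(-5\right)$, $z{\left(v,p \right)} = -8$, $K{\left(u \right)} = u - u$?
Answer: $\frac{5329}{16} \approx 333.06$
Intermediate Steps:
$K{\left(u \right)} = 0$
$s{\left(S \right)} = - \frac{41}{4}$ ($s{\left(S \right)} = -4 + \frac{\left(4 + 6\right) \left(-5\right)}{8} = -4 + \frac{10 \left(-5\right)}{8} = -4 + \frac{1}{8} \left(-50\right) = -4 - \frac{25}{4} = - \frac{41}{4}$)
$\left(z{\left(K{\left(-5 \right)},-12 \right)} + s{\left(-7 \right)}\right)^{2} = \left(-8 - \frac{41}{4}\right)^{2} = \left(- \frac{73}{4}\right)^{2} = \frac{5329}{16}$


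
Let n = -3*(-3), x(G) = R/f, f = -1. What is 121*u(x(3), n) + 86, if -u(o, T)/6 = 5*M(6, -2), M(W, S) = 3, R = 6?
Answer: -10804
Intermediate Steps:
x(G) = -6 (x(G) = 6/(-1) = 6*(-1) = -6)
n = 9
u(o, T) = -90 (u(o, T) = -30*3 = -6*15 = -90)
121*u(x(3), n) + 86 = 121*(-90) + 86 = -10890 + 86 = -10804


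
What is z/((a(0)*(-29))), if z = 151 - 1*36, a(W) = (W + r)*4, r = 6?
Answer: -115/696 ≈ -0.16523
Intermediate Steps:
a(W) = 24 + 4*W (a(W) = (W + 6)*4 = (6 + W)*4 = 24 + 4*W)
z = 115 (z = 151 - 36 = 115)
z/((a(0)*(-29))) = 115/(((24 + 4*0)*(-29))) = 115/(((24 + 0)*(-29))) = 115/((24*(-29))) = 115/(-696) = 115*(-1/696) = -115/696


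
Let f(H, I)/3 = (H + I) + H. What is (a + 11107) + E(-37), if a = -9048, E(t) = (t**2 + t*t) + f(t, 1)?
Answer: 4578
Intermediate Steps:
f(H, I) = 3*I + 6*H (f(H, I) = 3*((H + I) + H) = 3*(I + 2*H) = 3*I + 6*H)
E(t) = 3 + 2*t**2 + 6*t (E(t) = (t**2 + t*t) + (3*1 + 6*t) = (t**2 + t**2) + (3 + 6*t) = 2*t**2 + (3 + 6*t) = 3 + 2*t**2 + 6*t)
(a + 11107) + E(-37) = (-9048 + 11107) + (3 + 2*(-37)**2 + 6*(-37)) = 2059 + (3 + 2*1369 - 222) = 2059 + (3 + 2738 - 222) = 2059 + 2519 = 4578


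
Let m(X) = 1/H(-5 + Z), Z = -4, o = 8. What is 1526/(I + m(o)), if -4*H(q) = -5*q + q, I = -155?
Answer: -6867/698 ≈ -9.8381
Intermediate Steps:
H(q) = q (H(q) = -(-5*q + q)/4 = -(-1)*q = q)
m(X) = -1/9 (m(X) = 1/(-5 - 4) = 1/(-9) = -1/9)
1526/(I + m(o)) = 1526/(-155 - 1/9) = 1526/(-1396/9) = -9/1396*1526 = -6867/698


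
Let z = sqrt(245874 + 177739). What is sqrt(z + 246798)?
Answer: sqrt(246798 + 107*sqrt(37)) ≈ 497.44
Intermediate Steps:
z = 107*sqrt(37) (z = sqrt(423613) = 107*sqrt(37) ≈ 650.86)
sqrt(z + 246798) = sqrt(107*sqrt(37) + 246798) = sqrt(246798 + 107*sqrt(37))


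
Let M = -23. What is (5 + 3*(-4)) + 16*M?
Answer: -375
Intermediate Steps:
(5 + 3*(-4)) + 16*M = (5 + 3*(-4)) + 16*(-23) = (5 - 12) - 368 = -7 - 368 = -375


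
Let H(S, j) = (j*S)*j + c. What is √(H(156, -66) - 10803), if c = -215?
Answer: √668518 ≈ 817.63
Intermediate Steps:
H(S, j) = -215 + S*j² (H(S, j) = (j*S)*j - 215 = (S*j)*j - 215 = S*j² - 215 = -215 + S*j²)
√(H(156, -66) - 10803) = √((-215 + 156*(-66)²) - 10803) = √((-215 + 156*4356) - 10803) = √((-215 + 679536) - 10803) = √(679321 - 10803) = √668518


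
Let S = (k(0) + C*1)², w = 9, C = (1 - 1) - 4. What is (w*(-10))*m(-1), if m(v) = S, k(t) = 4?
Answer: 0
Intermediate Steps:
C = -4 (C = 0 - 4 = -4)
S = 0 (S = (4 - 4*1)² = (4 - 4)² = 0² = 0)
m(v) = 0
(w*(-10))*m(-1) = (9*(-10))*0 = -90*0 = 0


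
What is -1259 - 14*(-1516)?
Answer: 19965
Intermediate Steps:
-1259 - 14*(-1516) = -1259 - 1*(-21224) = -1259 + 21224 = 19965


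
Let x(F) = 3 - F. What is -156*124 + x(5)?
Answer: -19346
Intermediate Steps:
-156*124 + x(5) = -156*124 + (3 - 1*5) = -19344 + (3 - 5) = -19344 - 2 = -19346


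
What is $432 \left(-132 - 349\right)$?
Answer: $-207792$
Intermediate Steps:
$432 \left(-132 - 349\right) = 432 \left(-481\right) = -207792$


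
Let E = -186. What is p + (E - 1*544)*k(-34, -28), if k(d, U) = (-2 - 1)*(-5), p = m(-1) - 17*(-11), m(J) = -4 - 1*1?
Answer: -10768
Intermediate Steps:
m(J) = -5 (m(J) = -4 - 1 = -5)
p = 182 (p = -5 - 17*(-11) = -5 + 187 = 182)
k(d, U) = 15 (k(d, U) = -3*(-5) = 15)
p + (E - 1*544)*k(-34, -28) = 182 + (-186 - 1*544)*15 = 182 + (-186 - 544)*15 = 182 - 730*15 = 182 - 10950 = -10768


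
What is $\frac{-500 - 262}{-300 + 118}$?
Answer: $\frac{381}{91} \approx 4.1868$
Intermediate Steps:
$\frac{-500 - 262}{-300 + 118} = - \frac{762}{-182} = \left(-762\right) \left(- \frac{1}{182}\right) = \frac{381}{91}$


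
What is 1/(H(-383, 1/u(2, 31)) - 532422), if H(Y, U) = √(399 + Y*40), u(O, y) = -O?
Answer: -532422/283473201005 - I*√14921/283473201005 ≈ -1.8782e-6 - 4.3091e-10*I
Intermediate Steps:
H(Y, U) = √(399 + 40*Y)
1/(H(-383, 1/u(2, 31)) - 532422) = 1/(√(399 + 40*(-383)) - 532422) = 1/(√(399 - 15320) - 532422) = 1/(√(-14921) - 532422) = 1/(I*√14921 - 532422) = 1/(-532422 + I*√14921)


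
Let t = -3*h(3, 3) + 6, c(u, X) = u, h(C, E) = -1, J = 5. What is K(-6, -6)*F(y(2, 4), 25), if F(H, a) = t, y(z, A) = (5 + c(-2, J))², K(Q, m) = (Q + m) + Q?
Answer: -162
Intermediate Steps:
K(Q, m) = m + 2*Q
y(z, A) = 9 (y(z, A) = (5 - 2)² = 3² = 9)
t = 9 (t = -3*(-1) + 6 = 3 + 6 = 9)
F(H, a) = 9
K(-6, -6)*F(y(2, 4), 25) = (-6 + 2*(-6))*9 = (-6 - 12)*9 = -18*9 = -162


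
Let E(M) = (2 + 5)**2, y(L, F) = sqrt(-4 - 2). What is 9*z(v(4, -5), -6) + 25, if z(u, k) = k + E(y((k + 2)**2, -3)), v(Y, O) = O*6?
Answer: 412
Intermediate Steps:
v(Y, O) = 6*O
y(L, F) = I*sqrt(6) (y(L, F) = sqrt(-6) = I*sqrt(6))
E(M) = 49 (E(M) = 7**2 = 49)
z(u, k) = 49 + k (z(u, k) = k + 49 = 49 + k)
9*z(v(4, -5), -6) + 25 = 9*(49 - 6) + 25 = 9*43 + 25 = 387 + 25 = 412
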